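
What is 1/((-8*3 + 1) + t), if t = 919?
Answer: 1/896 ≈ 0.0011161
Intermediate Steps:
1/((-8*3 + 1) + t) = 1/((-8*3 + 1) + 919) = 1/((-24 + 1) + 919) = 1/(-23 + 919) = 1/896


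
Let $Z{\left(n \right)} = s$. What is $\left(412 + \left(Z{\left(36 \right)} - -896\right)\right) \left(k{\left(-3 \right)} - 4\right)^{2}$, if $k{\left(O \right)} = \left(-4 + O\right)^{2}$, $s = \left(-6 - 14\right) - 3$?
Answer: $2602125$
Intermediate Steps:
$s = -23$ ($s = -20 - 3 = -23$)
$Z{\left(n \right)} = -23$
$\left(412 + \left(Z{\left(36 \right)} - -896\right)\right) \left(k{\left(-3 \right)} - 4\right)^{2} = \left(412 - -873\right) \left(\left(-4 - 3\right)^{2} - 4\right)^{2} = \left(412 + \left(-23 + 896\right)\right) \left(\left(-7\right)^{2} - 4\right)^{2} = \left(412 + 873\right) \left(49 - 4\right)^{2} = 1285 \cdot 45^{2} = 1285 \cdot 2025 = 2602125$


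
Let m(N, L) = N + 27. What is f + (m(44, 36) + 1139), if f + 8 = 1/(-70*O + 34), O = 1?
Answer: 43271/36 ≈ 1202.0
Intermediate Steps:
m(N, L) = 27 + N
f = -289/36 (f = -8 + 1/(-70 + 34) = -8 + 1/(-36) = -8 - 1/36 = -289/36 ≈ -8.0278)
f + (m(44, 36) + 1139) = -289/36 + ((27 + 44) + 1139) = -289/36 + (71 + 1139) = -289/36 + 1210 = 43271/36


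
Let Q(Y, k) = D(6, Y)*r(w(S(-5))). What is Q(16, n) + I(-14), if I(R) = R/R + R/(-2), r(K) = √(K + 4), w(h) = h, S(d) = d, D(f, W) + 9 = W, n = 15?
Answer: 8 + 7*I ≈ 8.0 + 7.0*I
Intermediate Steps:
D(f, W) = -9 + W
r(K) = √(4 + K)
I(R) = 1 - R/2 (I(R) = 1 + R*(-½) = 1 - R/2)
Q(Y, k) = I*(-9 + Y) (Q(Y, k) = (-9 + Y)*√(4 - 5) = (-9 + Y)*√(-1) = (-9 + Y)*I = I*(-9 + Y))
Q(16, n) + I(-14) = I*(-9 + 16) + (1 - ½*(-14)) = I*7 + (1 + 7) = 7*I + 8 = 8 + 7*I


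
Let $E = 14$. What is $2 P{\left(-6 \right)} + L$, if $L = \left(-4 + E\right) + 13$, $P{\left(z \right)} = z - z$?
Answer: $23$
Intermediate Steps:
$P{\left(z \right)} = 0$
$L = 23$ ($L = \left(-4 + 14\right) + 13 = 10 + 13 = 23$)
$2 P{\left(-6 \right)} + L = 2 \cdot 0 + 23 = 0 + 23 = 23$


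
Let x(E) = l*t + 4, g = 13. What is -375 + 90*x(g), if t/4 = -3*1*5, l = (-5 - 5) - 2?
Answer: 64785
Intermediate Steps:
l = -12 (l = -10 - 2 = -12)
t = -60 (t = 4*(-3*1*5) = 4*(-3*5) = 4*(-15) = -60)
x(E) = 724 (x(E) = -12*(-60) + 4 = 720 + 4 = 724)
-375 + 90*x(g) = -375 + 90*724 = -375 + 65160 = 64785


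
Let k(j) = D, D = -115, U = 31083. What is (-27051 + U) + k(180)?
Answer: 3917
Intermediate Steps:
k(j) = -115
(-27051 + U) + k(180) = (-27051 + 31083) - 115 = 4032 - 115 = 3917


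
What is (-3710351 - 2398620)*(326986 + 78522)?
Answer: -2477236612268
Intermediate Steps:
(-3710351 - 2398620)*(326986 + 78522) = -6108971*405508 = -2477236612268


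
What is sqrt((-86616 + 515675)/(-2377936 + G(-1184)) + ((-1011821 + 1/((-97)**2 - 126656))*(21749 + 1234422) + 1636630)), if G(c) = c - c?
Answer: I*sqrt(6174982228406397541507993008869767)/69701465548 ≈ 1.1274e+6*I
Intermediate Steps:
G(c) = 0
sqrt((-86616 + 515675)/(-2377936 + G(-1184)) + ((-1011821 + 1/((-97)**2 - 126656))*(21749 + 1234422) + 1636630)) = sqrt((-86616 + 515675)/(-2377936 + 0) + ((-1011821 + 1/((-97)**2 - 126656))*(21749 + 1234422) + 1636630)) = sqrt(429059/(-2377936) + ((-1011821 + 1/(9409 - 126656))*1256171 + 1636630)) = sqrt(429059*(-1/2377936) + ((-1011821 + 1/(-117247))*1256171 + 1636630)) = sqrt(-429059/2377936 + ((-1011821 - 1/117247)*1256171 + 1636630)) = sqrt(-429059/2377936 + (-118632976788/117247*1256171 + 1636630)) = sqrt(-429059/2377936 + (-149023305084758748/117247 + 1636630)) = sqrt(-429059/2377936 - 149023113194801138/117247) = sqrt(-354367425698042944771741/278805862192) = I*sqrt(6174982228406397541507993008869767)/69701465548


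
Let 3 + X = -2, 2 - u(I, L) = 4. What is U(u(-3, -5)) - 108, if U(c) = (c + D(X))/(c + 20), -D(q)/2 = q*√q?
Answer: -973/9 + 5*I*√5/9 ≈ -108.11 + 1.2423*I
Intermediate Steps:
u(I, L) = -2 (u(I, L) = 2 - 1*4 = 2 - 4 = -2)
X = -5 (X = -3 - 2 = -5)
D(q) = -2*q^(3/2) (D(q) = -2*q*√q = -2*q^(3/2))
U(c) = (c + 10*I*√5)/(20 + c) (U(c) = (c - (-10)*I*√5)/(c + 20) = (c - (-10)*I*√5)/(20 + c) = (c + 10*I*√5)/(20 + c))
U(u(-3, -5)) - 108 = (-2 + 10*I*√5)/(20 - 2) - 108 = (-2 + 10*I*√5)/18 - 108 = (-⅑ + 5*I*√5/9) - 108 = -973/9 + 5*I*√5/9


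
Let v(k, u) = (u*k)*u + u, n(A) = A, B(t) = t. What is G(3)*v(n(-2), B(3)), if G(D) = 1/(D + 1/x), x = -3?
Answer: -45/8 ≈ -5.6250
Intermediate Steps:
G(D) = 1/(-⅓ + D) (G(D) = 1/(D + 1/(-3)) = 1/(D - ⅓) = 1/(-⅓ + D))
v(k, u) = u + k*u² (v(k, u) = (k*u)*u + u = k*u² + u = u + k*u²)
G(3)*v(n(-2), B(3)) = (3/(-1 + 3*3))*(3*(1 - 2*3)) = (3/(-1 + 9))*(3*(1 - 6)) = (3/8)*(3*(-5)) = (3*(⅛))*(-15) = (3/8)*(-15) = -45/8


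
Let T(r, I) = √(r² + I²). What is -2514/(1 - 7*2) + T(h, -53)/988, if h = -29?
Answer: 2514/13 + 5*√146/988 ≈ 193.45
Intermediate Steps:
T(r, I) = √(I² + r²)
-2514/(1 - 7*2) + T(h, -53)/988 = -2514/(1 - 7*2) + √((-53)² + (-29)²)/988 = -2514/(1 - 14) + √(2809 + 841)*(1/988) = -2514/(-13) + √3650*(1/988) = -2514*(-1/13) + (5*√146)*(1/988) = 2514/13 + 5*√146/988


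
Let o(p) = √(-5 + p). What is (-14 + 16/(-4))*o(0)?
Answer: -18*I*√5 ≈ -40.249*I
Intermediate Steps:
(-14 + 16/(-4))*o(0) = (-14 + 16/(-4))*√(-5 + 0) = (-14 + 16*(-¼))*√(-5) = (-14 - 4)*(I*√5) = -18*I*√5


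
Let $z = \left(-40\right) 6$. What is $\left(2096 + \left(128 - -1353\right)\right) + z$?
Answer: $3337$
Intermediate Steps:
$z = -240$
$\left(2096 + \left(128 - -1353\right)\right) + z = \left(2096 + \left(128 - -1353\right)\right) - 240 = \left(2096 + \left(128 + 1353\right)\right) - 240 = \left(2096 + 1481\right) - 240 = 3577 - 240 = 3337$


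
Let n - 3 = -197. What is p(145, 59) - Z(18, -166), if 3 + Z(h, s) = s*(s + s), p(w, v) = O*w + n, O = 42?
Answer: -49213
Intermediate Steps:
n = -194 (n = 3 - 197 = -194)
p(w, v) = -194 + 42*w (p(w, v) = 42*w - 194 = -194 + 42*w)
Z(h, s) = -3 + 2*s**2 (Z(h, s) = -3 + s*(s + s) = -3 + s*(2*s) = -3 + 2*s**2)
p(145, 59) - Z(18, -166) = (-194 + 42*145) - (-3 + 2*(-166)**2) = (-194 + 6090) - (-3 + 2*27556) = 5896 - (-3 + 55112) = 5896 - 1*55109 = 5896 - 55109 = -49213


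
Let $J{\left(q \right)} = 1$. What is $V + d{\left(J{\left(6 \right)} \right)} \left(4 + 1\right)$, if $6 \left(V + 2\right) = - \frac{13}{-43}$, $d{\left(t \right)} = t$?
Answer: $\frac{787}{258} \approx 3.0504$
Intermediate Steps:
$V = - \frac{503}{258}$ ($V = -2 + \frac{\left(-13\right) \frac{1}{-43}}{6} = -2 + \frac{\left(-13\right) \left(- \frac{1}{43}\right)}{6} = -2 + \frac{1}{6} \cdot \frac{13}{43} = -2 + \frac{13}{258} = - \frac{503}{258} \approx -1.9496$)
$V + d{\left(J{\left(6 \right)} \right)} \left(4 + 1\right) = - \frac{503}{258} + 1 \left(4 + 1\right) = - \frac{503}{258} + 1 \cdot 5 = - \frac{503}{258} + 5 = \frac{787}{258}$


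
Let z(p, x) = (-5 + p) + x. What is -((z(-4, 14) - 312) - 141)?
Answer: 448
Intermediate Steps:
z(p, x) = -5 + p + x
-((z(-4, 14) - 312) - 141) = -(((-5 - 4 + 14) - 312) - 141) = -((5 - 312) - 141) = -(-307 - 141) = -1*(-448) = 448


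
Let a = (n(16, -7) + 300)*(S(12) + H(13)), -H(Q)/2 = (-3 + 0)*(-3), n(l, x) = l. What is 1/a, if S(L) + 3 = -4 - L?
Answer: -1/11692 ≈ -8.5529e-5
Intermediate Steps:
S(L) = -7 - L (S(L) = -3 + (-4 - L) = -7 - L)
H(Q) = -18 (H(Q) = -2*(-3 + 0)*(-3) = -(-6)*(-3) = -2*9 = -18)
a = -11692 (a = (16 + 300)*((-7 - 1*12) - 18) = 316*((-7 - 12) - 18) = 316*(-19 - 18) = 316*(-37) = -11692)
1/a = 1/(-11692) = -1/11692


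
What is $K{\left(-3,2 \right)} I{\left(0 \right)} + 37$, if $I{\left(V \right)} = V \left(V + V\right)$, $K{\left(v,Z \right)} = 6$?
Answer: $37$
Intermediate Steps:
$I{\left(V \right)} = 2 V^{2}$ ($I{\left(V \right)} = V 2 V = 2 V^{2}$)
$K{\left(-3,2 \right)} I{\left(0 \right)} + 37 = 6 \cdot 2 \cdot 0^{2} + 37 = 6 \cdot 2 \cdot 0 + 37 = 6 \cdot 0 + 37 = 0 + 37 = 37$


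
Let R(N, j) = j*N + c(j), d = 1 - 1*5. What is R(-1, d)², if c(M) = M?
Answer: 0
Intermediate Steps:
d = -4 (d = 1 - 5 = -4)
R(N, j) = j + N*j (R(N, j) = j*N + j = N*j + j = j + N*j)
R(-1, d)² = (-4*(1 - 1))² = (-4*0)² = 0² = 0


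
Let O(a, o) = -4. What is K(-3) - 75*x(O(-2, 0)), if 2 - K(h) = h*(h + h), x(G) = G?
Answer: 284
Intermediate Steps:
K(h) = 2 - 2*h**2 (K(h) = 2 - h*(h + h) = 2 - h*2*h = 2 - 2*h**2)
K(-3) - 75*x(O(-2, 0)) = (2 - 2*(-3)**2) - 75*(-4) = (2 - 2*9) + 300 = (2 - 18) + 300 = -16 + 300 = 284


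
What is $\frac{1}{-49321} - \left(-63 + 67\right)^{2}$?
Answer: $- \frac{789137}{49321} \approx -16.0$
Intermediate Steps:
$\frac{1}{-49321} - \left(-63 + 67\right)^{2} = - \frac{1}{49321} - 4^{2} = - \frac{1}{49321} - 16 = - \frac{789137}{49321}$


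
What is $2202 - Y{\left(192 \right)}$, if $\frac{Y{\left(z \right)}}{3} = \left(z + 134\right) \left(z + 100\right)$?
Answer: $-283374$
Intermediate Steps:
$Y{\left(z \right)} = 3 \left(100 + z\right) \left(134 + z\right)$ ($Y{\left(z \right)} = 3 \left(z + 134\right) \left(z + 100\right) = 3 \left(134 + z\right) \left(100 + z\right) = 3 \left(100 + z\right) \left(134 + z\right)$)
$2202 - Y{\left(192 \right)} = 2202 - \left(40200 + 3 \cdot 192^{2} + 702 \cdot 192\right) = 2202 - \left(40200 + 3 \cdot 36864 + 134784\right) = 2202 - \left(40200 + 110592 + 134784\right) = 2202 - 285576 = -283374$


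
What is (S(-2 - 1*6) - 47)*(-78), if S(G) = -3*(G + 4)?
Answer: 2730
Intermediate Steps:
S(G) = -12 - 3*G (S(G) = -3*(4 + G) = -12 - 3*G)
(S(-2 - 1*6) - 47)*(-78) = ((-12 - 3*(-2 - 1*6)) - 47)*(-78) = ((-12 - 3*(-2 - 6)) - 47)*(-78) = ((-12 - 3*(-8)) - 47)*(-78) = ((-12 + 24) - 47)*(-78) = (12 - 47)*(-78) = -35*(-78) = 2730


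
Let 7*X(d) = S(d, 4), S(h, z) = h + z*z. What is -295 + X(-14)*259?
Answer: -221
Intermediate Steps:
S(h, z) = h + z²
X(d) = 16/7 + d/7 (X(d) = (d + 4²)/7 = (d + 16)/7 = (16 + d)/7 = 16/7 + d/7)
-295 + X(-14)*259 = -295 + (16/7 + (⅐)*(-14))*259 = -295 + (16/7 - 2)*259 = -295 + (2/7)*259 = -295 + 74 = -221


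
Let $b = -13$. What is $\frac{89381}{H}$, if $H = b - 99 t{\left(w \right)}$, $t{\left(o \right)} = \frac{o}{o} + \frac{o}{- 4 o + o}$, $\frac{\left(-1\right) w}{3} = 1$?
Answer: $- \frac{89381}{79} \approx -1131.4$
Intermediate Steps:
$w = -3$ ($w = \left(-3\right) 1 = -3$)
$t{\left(o \right)} = \frac{2}{3}$ ($t{\left(o \right)} = 1 + \frac{o}{\left(-3\right) o} = 1 + o \left(- \frac{1}{3 o}\right) = 1 - \frac{1}{3} = \frac{2}{3}$)
$H = -79$ ($H = -13 - 66 = -79$)
$\frac{89381}{H} = \frac{89381}{-79} = 89381 \left(- \frac{1}{79}\right) = - \frac{89381}{79}$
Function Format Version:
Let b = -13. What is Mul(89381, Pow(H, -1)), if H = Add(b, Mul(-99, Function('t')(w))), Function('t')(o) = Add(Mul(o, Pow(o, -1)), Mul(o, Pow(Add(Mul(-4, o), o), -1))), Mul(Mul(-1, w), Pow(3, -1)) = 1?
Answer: Rational(-89381, 79) ≈ -1131.4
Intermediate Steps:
w = -3 (w = Mul(-3, 1) = -3)
Function('t')(o) = Rational(2, 3) (Function('t')(o) = Add(1, Mul(o, Pow(Mul(-3, o), -1))) = Add(1, Mul(o, Mul(Rational(-1, 3), Pow(o, -1)))) = Add(1, Rational(-1, 3)) = Rational(2, 3))
H = -79 (H = Add(-13, Mul(-99, Rational(2, 3))) = Add(-13, -66) = -79)
Mul(89381, Pow(H, -1)) = Mul(89381, Pow(-79, -1)) = Mul(89381, Rational(-1, 79)) = Rational(-89381, 79)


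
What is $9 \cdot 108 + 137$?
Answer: $1109$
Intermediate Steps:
$9 \cdot 108 + 137 = 972 + 137 = 1109$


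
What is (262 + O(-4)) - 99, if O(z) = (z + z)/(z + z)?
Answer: 164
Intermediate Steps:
O(z) = 1 (O(z) = (2*z)/((2*z)) = (2*z)*(1/(2*z)) = 1)
(262 + O(-4)) - 99 = (262 + 1) - 99 = 263 - 99 = 164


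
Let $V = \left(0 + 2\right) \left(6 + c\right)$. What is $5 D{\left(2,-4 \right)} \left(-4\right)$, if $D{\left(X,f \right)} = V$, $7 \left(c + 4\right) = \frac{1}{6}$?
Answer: $- \frac{1700}{21} \approx -80.952$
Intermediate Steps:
$c = - \frac{167}{42}$ ($c = -4 + \frac{1}{7 \cdot 6} = -4 + \frac{1}{7} \cdot \frac{1}{6} = -4 + \frac{1}{42} = - \frac{167}{42} \approx -3.9762$)
$V = \frac{85}{21}$ ($V = \left(0 + 2\right) \left(6 - \frac{167}{42}\right) = 2 \cdot \frac{85}{42} = \frac{85}{21} \approx 4.0476$)
$D{\left(X,f \right)} = \frac{85}{21}$
$5 D{\left(2,-4 \right)} \left(-4\right) = 5 \cdot \frac{85}{21} \left(-4\right) = \frac{425}{21} \left(-4\right) = - \frac{1700}{21}$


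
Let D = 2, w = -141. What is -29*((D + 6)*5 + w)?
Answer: 2929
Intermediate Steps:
-29*((D + 6)*5 + w) = -29*((2 + 6)*5 - 141) = -29*(8*5 - 141) = -29*(40 - 141) = -29*(-101) = 2929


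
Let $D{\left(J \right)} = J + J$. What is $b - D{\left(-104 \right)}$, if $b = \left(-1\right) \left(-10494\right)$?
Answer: $10702$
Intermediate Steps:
$D{\left(J \right)} = 2 J$
$b = 10494$
$b - D{\left(-104 \right)} = 10494 - 2 \left(-104\right) = 10494 - -208 = 10494 + 208 = 10702$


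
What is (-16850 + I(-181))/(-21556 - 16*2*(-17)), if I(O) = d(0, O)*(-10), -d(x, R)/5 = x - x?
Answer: 8425/10506 ≈ 0.80192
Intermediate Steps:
d(x, R) = 0 (d(x, R) = -5*(x - x) = -5*0 = 0)
I(O) = 0 (I(O) = 0*(-10) = 0)
(-16850 + I(-181))/(-21556 - 16*2*(-17)) = (-16850 + 0)/(-21556 - 16*2*(-17)) = -16850/(-21556 - 32*(-17)) = -16850/(-21556 + 544) = -16850/(-21012) = -16850*(-1/21012) = 8425/10506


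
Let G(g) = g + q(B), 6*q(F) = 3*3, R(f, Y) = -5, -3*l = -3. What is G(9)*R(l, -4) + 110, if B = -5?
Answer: 115/2 ≈ 57.500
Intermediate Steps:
l = 1 (l = -⅓*(-3) = 1)
q(F) = 3/2 (q(F) = (3*3)/6 = (⅙)*9 = 3/2)
G(g) = 3/2 + g (G(g) = g + 3/2 = 3/2 + g)
G(9)*R(l, -4) + 110 = (3/2 + 9)*(-5) + 110 = (21/2)*(-5) + 110 = -105/2 + 110 = 115/2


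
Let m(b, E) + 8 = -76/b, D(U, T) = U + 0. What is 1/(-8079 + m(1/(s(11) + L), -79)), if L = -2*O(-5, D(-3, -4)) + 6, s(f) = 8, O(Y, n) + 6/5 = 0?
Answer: -5/46667 ≈ -0.00010714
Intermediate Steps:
D(U, T) = U
O(Y, n) = -6/5 (O(Y, n) = -6/5 + 0 = -6/5)
L = 42/5 (L = -2*(-6/5) + 6 = 12/5 + 6 = 42/5 ≈ 8.4000)
m(b, E) = -8 - 76/b
1/(-8079 + m(1/(s(11) + L), -79)) = 1/(-8079 + (-8 - 76/(1/(8 + 42/5)))) = 1/(-8079 + (-8 - 76/(1/(82/5)))) = 1/(-8079 + (-8 - 76/5/82)) = 1/(-8079 + (-8 - 76*82/5)) = 1/(-8079 + (-8 - 6232/5)) = 1/(-8079 - 6272/5) = 1/(-46667/5) = -5/46667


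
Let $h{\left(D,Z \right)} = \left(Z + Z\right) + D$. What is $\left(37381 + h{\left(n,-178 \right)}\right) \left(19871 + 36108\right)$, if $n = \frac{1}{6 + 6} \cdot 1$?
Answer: $\frac{24871525679}{12} \approx 2.0726 \cdot 10^{9}$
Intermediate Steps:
$n = \frac{1}{12}$ ($n = \frac{1}{12} \cdot 1 = \frac{1}{12} \approx 0.083333$)
$h{\left(D,Z \right)} = D + 2 Z$ ($h{\left(D,Z \right)} = 2 Z + D = D + 2 Z$)
$\left(37381 + h{\left(n,-178 \right)}\right) \left(19871 + 36108\right) = \left(37381 + \left(\frac{1}{12} + 2 \left(-178\right)\right)\right) \left(19871 + 36108\right) = \left(37381 + \left(\frac{1}{12} - 356\right)\right) 55979 = \left(37381 - \frac{4271}{12}\right) 55979 = \frac{444301}{12} \cdot 55979 = \frac{24871525679}{12}$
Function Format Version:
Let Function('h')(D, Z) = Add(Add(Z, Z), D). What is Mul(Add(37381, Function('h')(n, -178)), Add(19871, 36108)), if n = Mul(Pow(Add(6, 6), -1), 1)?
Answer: Rational(24871525679, 12) ≈ 2.0726e+9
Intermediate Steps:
n = Rational(1, 12) (n = Mul(Pow(12, -1), 1) = Mul(Rational(1, 12), 1) = Rational(1, 12) ≈ 0.083333)
Function('h')(D, Z) = Add(D, Mul(2, Z)) (Function('h')(D, Z) = Add(Mul(2, Z), D) = Add(D, Mul(2, Z)))
Mul(Add(37381, Function('h')(n, -178)), Add(19871, 36108)) = Mul(Add(37381, Add(Rational(1, 12), Mul(2, -178))), Add(19871, 36108)) = Mul(Add(37381, Add(Rational(1, 12), -356)), 55979) = Mul(Add(37381, Rational(-4271, 12)), 55979) = Mul(Rational(444301, 12), 55979) = Rational(24871525679, 12)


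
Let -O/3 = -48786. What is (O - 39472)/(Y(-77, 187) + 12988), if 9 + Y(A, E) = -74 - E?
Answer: 53443/6359 ≈ 8.4043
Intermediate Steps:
O = 146358 (O = -3*(-48786) = 146358)
Y(A, E) = -83 - E (Y(A, E) = -9 + (-74 - E) = -83 - E)
(O - 39472)/(Y(-77, 187) + 12988) = (146358 - 39472)/((-83 - 1*187) + 12988) = 106886/((-83 - 187) + 12988) = 106886/(-270 + 12988) = 106886/12718 = 106886*(1/12718) = 53443/6359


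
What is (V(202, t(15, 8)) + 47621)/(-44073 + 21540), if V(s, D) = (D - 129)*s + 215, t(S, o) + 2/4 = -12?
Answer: -19253/22533 ≈ -0.85444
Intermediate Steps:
t(S, o) = -25/2 (t(S, o) = -1/2 - 12 = -25/2)
V(s, D) = 215 + s*(-129 + D) (V(s, D) = (-129 + D)*s + 215 = s*(-129 + D) + 215 = 215 + s*(-129 + D))
(V(202, t(15, 8)) + 47621)/(-44073 + 21540) = ((215 - 129*202 - 25/2*202) + 47621)/(-44073 + 21540) = ((215 - 26058 - 2525) + 47621)/(-22533) = (-28368 + 47621)*(-1/22533) = 19253*(-1/22533) = -19253/22533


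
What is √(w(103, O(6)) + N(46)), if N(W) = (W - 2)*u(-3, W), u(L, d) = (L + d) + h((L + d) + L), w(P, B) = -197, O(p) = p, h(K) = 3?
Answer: 3*√203 ≈ 42.743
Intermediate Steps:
u(L, d) = 3 + L + d (u(L, d) = (L + d) + 3 = 3 + L + d)
N(W) = W*(-2 + W) (N(W) = (W - 2)*(3 - 3 + W) = (-2 + W)*W = W*(-2 + W))
√(w(103, O(6)) + N(46)) = √(-197 + 46*(-2 + 46)) = √(-197 + 46*44) = √(-197 + 2024) = √1827 = 3*√203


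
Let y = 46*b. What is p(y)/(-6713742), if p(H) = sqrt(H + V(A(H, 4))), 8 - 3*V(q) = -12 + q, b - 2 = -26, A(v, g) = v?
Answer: -I*sqrt(1641)/10070613 ≈ -4.0225e-6*I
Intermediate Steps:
b = -24 (b = 2 - 26 = -24)
V(q) = 20/3 - q/3 (V(q) = 8/3 - (-12 + q)/3 = 8/3 + (4 - q/3) = 20/3 - q/3)
y = -1104 (y = 46*(-24) = -1104)
p(H) = sqrt(20/3 + 2*H/3) (p(H) = sqrt(H + (20/3 - H/3)) = sqrt(20/3 + 2*H/3))
p(y)/(-6713742) = (sqrt(60 + 6*(-1104))/3)/(-6713742) = (sqrt(60 - 6624)/3)*(-1/6713742) = (sqrt(-6564)/3)*(-1/6713742) = ((2*I*sqrt(1641))/3)*(-1/6713742) = (2*I*sqrt(1641)/3)*(-1/6713742) = -I*sqrt(1641)/10070613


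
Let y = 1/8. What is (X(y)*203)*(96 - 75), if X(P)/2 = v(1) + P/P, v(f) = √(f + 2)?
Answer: 8526 + 8526*√3 ≈ 23293.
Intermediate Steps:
v(f) = √(2 + f)
y = ⅛ ≈ 0.12500
X(P) = 2 + 2*√3 (X(P) = 2*(√(2 + 1) + P/P) = 2*(√3 + 1) = 2*(1 + √3) = 2 + 2*√3)
(X(y)*203)*(96 - 75) = ((2 + 2*√3)*203)*(96 - 75) = (406 + 406*√3)*21 = 8526 + 8526*√3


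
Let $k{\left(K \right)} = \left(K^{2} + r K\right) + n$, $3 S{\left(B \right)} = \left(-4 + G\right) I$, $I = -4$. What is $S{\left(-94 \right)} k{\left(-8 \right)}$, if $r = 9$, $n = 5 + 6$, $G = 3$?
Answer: $4$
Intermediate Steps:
$n = 11$
$S{\left(B \right)} = \frac{4}{3}$ ($S{\left(B \right)} = \frac{\left(-4 + 3\right) \left(-4\right)}{3} = \frac{\left(-1\right) \left(-4\right)}{3} = \frac{1}{3} \cdot 4 = \frac{4}{3}$)
$k{\left(K \right)} = 11 + K^{2} + 9 K$ ($k{\left(K \right)} = \left(K^{2} + 9 K\right) + 11 = 11 + K^{2} + 9 K$)
$S{\left(-94 \right)} k{\left(-8 \right)} = \frac{4 \left(11 + \left(-8\right)^{2} + 9 \left(-8\right)\right)}{3} = \frac{4 \left(11 + 64 - 72\right)}{3} = \frac{4}{3} \cdot 3 = 4$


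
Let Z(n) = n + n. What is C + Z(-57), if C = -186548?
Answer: -186662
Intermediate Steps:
Z(n) = 2*n
C + Z(-57) = -186548 + 2*(-57) = -186548 - 114 = -186662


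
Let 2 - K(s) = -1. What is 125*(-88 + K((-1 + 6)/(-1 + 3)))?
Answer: -10625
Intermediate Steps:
K(s) = 3 (K(s) = 2 - 1*(-1) = 2 + 1 = 3)
125*(-88 + K((-1 + 6)/(-1 + 3))) = 125*(-88 + 3) = 125*(-85) = -10625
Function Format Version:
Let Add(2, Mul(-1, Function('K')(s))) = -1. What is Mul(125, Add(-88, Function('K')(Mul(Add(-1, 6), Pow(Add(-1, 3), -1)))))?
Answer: -10625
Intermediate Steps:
Function('K')(s) = 3 (Function('K')(s) = Add(2, Mul(-1, -1)) = Add(2, 1) = 3)
Mul(125, Add(-88, Function('K')(Mul(Add(-1, 6), Pow(Add(-1, 3), -1))))) = Mul(125, Add(-88, 3)) = Mul(125, -85) = -10625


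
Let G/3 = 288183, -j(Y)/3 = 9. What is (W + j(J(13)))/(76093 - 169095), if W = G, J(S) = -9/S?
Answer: -432261/46501 ≈ -9.2957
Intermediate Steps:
j(Y) = -27 (j(Y) = -3*9 = -27)
G = 864549 (G = 3*288183 = 864549)
W = 864549
(W + j(J(13)))/(76093 - 169095) = (864549 - 27)/(76093 - 169095) = 864522/(-93002) = 864522*(-1/93002) = -432261/46501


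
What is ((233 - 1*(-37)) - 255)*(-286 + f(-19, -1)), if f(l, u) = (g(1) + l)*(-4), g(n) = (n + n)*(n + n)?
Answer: -3390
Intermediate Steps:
g(n) = 4*n² (g(n) = (2*n)*(2*n) = 4*n²)
f(l, u) = -16 - 4*l (f(l, u) = (4*1² + l)*(-4) = (4*1 + l)*(-4) = (4 + l)*(-4) = -16 - 4*l)
((233 - 1*(-37)) - 255)*(-286 + f(-19, -1)) = ((233 - 1*(-37)) - 255)*(-286 + (-16 - 4*(-19))) = ((233 + 37) - 255)*(-286 + (-16 + 76)) = (270 - 255)*(-286 + 60) = 15*(-226) = -3390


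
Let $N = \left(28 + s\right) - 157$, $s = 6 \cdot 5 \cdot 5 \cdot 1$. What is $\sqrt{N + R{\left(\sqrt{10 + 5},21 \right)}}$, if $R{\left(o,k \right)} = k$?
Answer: $\sqrt{42} \approx 6.4807$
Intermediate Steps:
$s = 150$ ($s = 6 \cdot 25 \cdot 1 = 6 \cdot 25 = 150$)
$N = 21$ ($N = \left(28 + 150\right) - 157 = 178 - 157 = 21$)
$\sqrt{N + R{\left(\sqrt{10 + 5},21 \right)}} = \sqrt{21 + 21} = \sqrt{42}$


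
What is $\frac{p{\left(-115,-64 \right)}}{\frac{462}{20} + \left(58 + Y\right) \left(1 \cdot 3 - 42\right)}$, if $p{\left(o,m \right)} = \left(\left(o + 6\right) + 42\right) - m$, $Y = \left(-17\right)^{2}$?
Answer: $\frac{10}{45033} \approx 0.00022206$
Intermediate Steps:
$Y = 289$
$p{\left(o,m \right)} = 48 + o - m$ ($p{\left(o,m \right)} = \left(\left(6 + o\right) + 42\right) - m = \left(48 + o\right) - m = 48 + o - m$)
$\frac{p{\left(-115,-64 \right)}}{\frac{462}{20} + \left(58 + Y\right) \left(1 \cdot 3 - 42\right)} = \frac{48 - 115 - -64}{\frac{462}{20} + \left(58 + 289\right) \left(1 \cdot 3 - 42\right)} = \frac{48 - 115 + 64}{462 \cdot \frac{1}{20} + 347 \left(3 - 42\right)} = \frac{1}{\frac{231}{10} + 347 \left(-39\right)} \left(-3\right) = \frac{1}{\frac{231}{10} - 13533} \left(-3\right) = \frac{1}{- \frac{135099}{10}} \left(-3\right) = \left(- \frac{10}{135099}\right) \left(-3\right) = \frac{10}{45033}$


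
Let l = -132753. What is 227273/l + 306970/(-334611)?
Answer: -2290181063/870992433 ≈ -2.6294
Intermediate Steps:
227273/l + 306970/(-334611) = 227273/(-132753) + 306970/(-334611) = 227273*(-1/132753) + 306970*(-1/334611) = -13369/7809 - 306970/334611 = -2290181063/870992433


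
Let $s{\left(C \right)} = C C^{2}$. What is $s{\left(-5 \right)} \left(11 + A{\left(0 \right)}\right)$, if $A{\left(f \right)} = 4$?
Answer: $-1875$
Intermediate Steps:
$s{\left(C \right)} = C^{3}$
$s{\left(-5 \right)} \left(11 + A{\left(0 \right)}\right) = \left(-5\right)^{3} \left(11 + 4\right) = \left(-125\right) 15 = -1875$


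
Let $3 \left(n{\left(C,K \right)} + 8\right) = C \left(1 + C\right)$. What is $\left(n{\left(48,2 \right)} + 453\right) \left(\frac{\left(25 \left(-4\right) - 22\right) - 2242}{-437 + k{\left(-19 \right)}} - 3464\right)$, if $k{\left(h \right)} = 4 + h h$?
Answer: $- \frac{25301423}{6} \approx -4.2169 \cdot 10^{6}$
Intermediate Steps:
$n{\left(C,K \right)} = -8 + \frac{C \left(1 + C\right)}{3}$
$k{\left(h \right)} = 4 + h^{2}$
$\left(n{\left(48,2 \right)} + 453\right) \left(\frac{\left(25 \left(-4\right) - 22\right) - 2242}{-437 + k{\left(-19 \right)}} - 3464\right) = \left(\left(-8 + \frac{1}{3} \cdot 48 + \frac{48^{2}}{3}\right) + 453\right) \left(\frac{\left(25 \left(-4\right) - 22\right) - 2242}{-437 + \left(4 + \left(-19\right)^{2}\right)} - 3464\right) = \left(\left(-8 + 16 + \frac{1}{3} \cdot 2304\right) + 453\right) \left(\frac{\left(-100 - 22\right) - 2242}{-437 + \left(4 + 361\right)} - 3464\right) = \left(\left(-8 + 16 + 768\right) + 453\right) \left(\frac{-122 - 2242}{-437 + 365} - 3464\right) = \left(776 + 453\right) \left(- \frac{2364}{-72} - 3464\right) = 1229 \left(\left(-2364\right) \left(- \frac{1}{72}\right) - 3464\right) = 1229 \left(\frac{197}{6} - 3464\right) = 1229 \left(- \frac{20587}{6}\right) = - \frac{25301423}{6}$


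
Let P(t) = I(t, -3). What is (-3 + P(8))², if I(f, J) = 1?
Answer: 4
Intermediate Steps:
P(t) = 1
(-3 + P(8))² = (-3 + 1)² = (-2)² = 4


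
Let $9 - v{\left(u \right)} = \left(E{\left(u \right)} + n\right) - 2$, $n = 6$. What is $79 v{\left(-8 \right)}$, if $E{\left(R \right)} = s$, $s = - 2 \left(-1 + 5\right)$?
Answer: $1027$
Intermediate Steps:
$s = -8$ ($s = \left(-2\right) 4 = -8$)
$E{\left(R \right)} = -8$
$v{\left(u \right)} = 13$ ($v{\left(u \right)} = 9 - \left(\left(-8 + 6\right) - 2\right) = 9 - \left(-2 - 2\right) = 9 - -4 = 9 + 4 = 13$)
$79 v{\left(-8 \right)} = 79 \cdot 13 = 1027$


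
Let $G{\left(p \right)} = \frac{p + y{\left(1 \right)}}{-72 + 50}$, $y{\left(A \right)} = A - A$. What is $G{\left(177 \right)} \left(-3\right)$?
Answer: $\frac{531}{22} \approx 24.136$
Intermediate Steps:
$y{\left(A \right)} = 0$
$G{\left(p \right)} = - \frac{p}{22}$ ($G{\left(p \right)} = \frac{p + 0}{-72 + 50} = \frac{p}{-22} = p \left(- \frac{1}{22}\right) = - \frac{p}{22}$)
$G{\left(177 \right)} \left(-3\right) = \left(- \frac{1}{22}\right) 177 \left(-3\right) = \left(- \frac{177}{22}\right) \left(-3\right) = \frac{531}{22}$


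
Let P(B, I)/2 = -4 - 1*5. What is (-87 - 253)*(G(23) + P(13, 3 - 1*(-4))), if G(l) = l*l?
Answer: -173740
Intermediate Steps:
G(l) = l**2
P(B, I) = -18 (P(B, I) = 2*(-4 - 1*5) = 2*(-4 - 5) = 2*(-9) = -18)
(-87 - 253)*(G(23) + P(13, 3 - 1*(-4))) = (-87 - 253)*(23**2 - 18) = -340*(529 - 18) = -340*511 = -173740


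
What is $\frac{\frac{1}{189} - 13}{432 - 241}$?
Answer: $- \frac{2456}{36099} \approx -0.068035$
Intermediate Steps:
$\frac{\frac{1}{189} - 13}{432 - 241} = \frac{\frac{1}{189} - 13}{191} = \left(- \frac{2456}{189}\right) \frac{1}{191} = - \frac{2456}{36099}$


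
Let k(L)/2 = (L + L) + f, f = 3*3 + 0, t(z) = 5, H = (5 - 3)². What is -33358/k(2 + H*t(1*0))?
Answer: -16679/53 ≈ -314.70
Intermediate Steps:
H = 4 (H = 2² = 4)
f = 9 (f = 9 + 0 = 9)
k(L) = 18 + 4*L (k(L) = 2*((L + L) + 9) = 2*(2*L + 9) = 2*(9 + 2*L) = 18 + 4*L)
-33358/k(2 + H*t(1*0)) = -33358/(18 + 4*(2 + 4*5)) = -33358/(18 + 4*(2 + 20)) = -33358/(18 + 4*22) = -33358/(18 + 88) = -33358/106 = -33358*1/106 = -16679/53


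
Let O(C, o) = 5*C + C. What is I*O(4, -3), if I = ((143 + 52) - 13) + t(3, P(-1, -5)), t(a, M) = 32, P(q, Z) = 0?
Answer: 5136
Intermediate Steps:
O(C, o) = 6*C
I = 214 (I = ((143 + 52) - 13) + 32 = (195 - 13) + 32 = 182 + 32 = 214)
I*O(4, -3) = 214*(6*4) = 214*24 = 5136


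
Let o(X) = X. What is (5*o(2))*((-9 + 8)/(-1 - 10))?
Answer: 10/11 ≈ 0.90909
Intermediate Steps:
(5*o(2))*((-9 + 8)/(-1 - 10)) = (5*2)*((-9 + 8)/(-1 - 10)) = 10*(-1/(-11)) = 10*(-1*(-1/11)) = 10*(1/11) = 10/11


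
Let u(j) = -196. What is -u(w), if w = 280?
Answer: 196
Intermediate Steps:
-u(w) = -1*(-196) = 196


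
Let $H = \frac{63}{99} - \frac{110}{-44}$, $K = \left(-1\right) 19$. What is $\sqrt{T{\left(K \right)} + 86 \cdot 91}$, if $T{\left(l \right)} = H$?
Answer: $\frac{\sqrt{3789302}}{22} \approx 88.482$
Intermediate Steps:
$K = -19$
$H = \frac{69}{22}$ ($H = 63 \cdot \frac{1}{99} - - \frac{5}{2} = \frac{7}{11} + \frac{5}{2} = \frac{69}{22} \approx 3.1364$)
$T{\left(l \right)} = \frac{69}{22}$
$\sqrt{T{\left(K \right)} + 86 \cdot 91} = \sqrt{\frac{69}{22} + 86 \cdot 91} = \sqrt{\frac{69}{22} + 7826} = \sqrt{\frac{172241}{22}} = \frac{\sqrt{3789302}}{22}$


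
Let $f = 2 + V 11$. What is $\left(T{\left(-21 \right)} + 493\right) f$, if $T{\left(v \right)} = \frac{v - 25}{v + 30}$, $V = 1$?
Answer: $\frac{57083}{9} \approx 6342.6$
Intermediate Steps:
$T{\left(v \right)} = \frac{-25 + v}{30 + v}$
$f = 13$ ($f = 2 + 1 \cdot 11 = 2 + 11 = 13$)
$\left(T{\left(-21 \right)} + 493\right) f = \left(\frac{-25 - 21}{30 - 21} + 493\right) 13 = \left(\frac{1}{9} \left(-46\right) + 493\right) 13 = \left(- \frac{46}{9} + 493\right) 13 = \frac{4391}{9} \cdot 13 = \frac{57083}{9}$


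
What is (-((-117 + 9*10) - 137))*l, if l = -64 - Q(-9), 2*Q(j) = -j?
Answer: -11234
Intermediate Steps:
Q(j) = -j/2 (Q(j) = (-j)/2 = -j/2)
l = -137/2 (l = -64 - (-1)*(-9)/2 = -64 - 1*9/2 = -64 - 9/2 = -137/2 ≈ -68.500)
(-((-117 + 9*10) - 137))*l = -((-117 + 9*10) - 137)*(-137/2) = -((-117 + 90) - 137)*(-137/2) = -(-27 - 137)*(-137/2) = -1*(-164)*(-137/2) = 164*(-137/2) = -11234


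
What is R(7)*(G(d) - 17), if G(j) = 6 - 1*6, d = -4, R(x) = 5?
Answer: -85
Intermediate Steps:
G(j) = 0 (G(j) = 6 - 6 = 0)
R(7)*(G(d) - 17) = 5*(0 - 17) = 5*(-17) = -85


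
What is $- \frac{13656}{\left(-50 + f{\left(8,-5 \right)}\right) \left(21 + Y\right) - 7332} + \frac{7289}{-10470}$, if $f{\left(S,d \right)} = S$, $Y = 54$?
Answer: $\frac{11095837}{18291090} \approx 0.60663$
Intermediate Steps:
$- \frac{13656}{\left(-50 + f{\left(8,-5 \right)}\right) \left(21 + Y\right) - 7332} + \frac{7289}{-10470} = - \frac{13656}{\left(-50 + 8\right) \left(21 + 54\right) - 7332} + \frac{7289}{-10470} = - \frac{13656}{\left(-42\right) 75 - 7332} + 7289 \left(- \frac{1}{10470}\right) = - \frac{13656}{-3150 - 7332} - \frac{7289}{10470} = - \frac{13656}{-10482} - \frac{7289}{10470} = \left(-13656\right) \left(- \frac{1}{10482}\right) - \frac{7289}{10470} = \frac{2276}{1747} - \frac{7289}{10470} = \frac{11095837}{18291090}$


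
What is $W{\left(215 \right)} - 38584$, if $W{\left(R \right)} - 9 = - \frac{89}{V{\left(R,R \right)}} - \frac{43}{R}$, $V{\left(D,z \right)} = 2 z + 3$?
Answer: $- \frac{83515753}{2165} \approx -38575.0$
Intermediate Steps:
$V{\left(D,z \right)} = 3 + 2 z$
$W{\left(R \right)} = 9 - \frac{89}{3 + 2 R} - \frac{43}{R}$ ($W{\left(R \right)} = 9 - \left(\frac{43}{R} + \frac{89}{3 + 2 R}\right) = 9 - \frac{89}{3 + 2 R} - \frac{43}{R}$)
$W{\left(215 \right)} - 38584 = \frac{-129 - 31820 + 18 \cdot 215^{2}}{215 \left(3 + 2 \cdot 215\right)} - 38584 = \frac{-129 - 31820 + 18 \cdot 46225}{215 \left(3 + 430\right)} - 38584 = \frac{-129 - 31820 + 832050}{215 \cdot 433} - 38584 = \frac{1}{215} \cdot \frac{1}{433} \cdot 800101 - 38584 = \frac{18607}{2165} - 38584 = - \frac{83515753}{2165}$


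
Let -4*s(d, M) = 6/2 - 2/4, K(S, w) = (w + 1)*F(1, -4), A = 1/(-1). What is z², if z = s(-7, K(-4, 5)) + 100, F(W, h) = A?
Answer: 632025/64 ≈ 9875.4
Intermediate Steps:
A = -1
F(W, h) = -1
K(S, w) = -1 - w (K(S, w) = (w + 1)*(-1) = (1 + w)*(-1) = -1 - w)
s(d, M) = -5/8 (s(d, M) = -(6/2 - 2/4)/4 = -(6*(½) - 2*¼)/4 = -(3 - ½)/4 = -¼*5/2 = -5/8)
z = 795/8 (z = -5/8 + 100 = 795/8 ≈ 99.375)
z² = (795/8)² = 632025/64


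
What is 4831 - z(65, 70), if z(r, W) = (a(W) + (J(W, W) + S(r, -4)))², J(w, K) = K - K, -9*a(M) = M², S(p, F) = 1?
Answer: -23530570/81 ≈ -2.9050e+5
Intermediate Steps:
a(M) = -M²/9
J(w, K) = 0
z(r, W) = (1 - W²/9)² (z(r, W) = (-W²/9 + (0 + 1))² = (-W²/9 + 1)² = (1 - W²/9)²)
4831 - z(65, 70) = 4831 - (9 - 1*70²)²/81 = 4831 - (9 - 1*4900)²/81 = 4831 - (9 - 4900)²/81 = 4831 - (-4891)²/81 = 4831 - 23921881/81 = -23530570/81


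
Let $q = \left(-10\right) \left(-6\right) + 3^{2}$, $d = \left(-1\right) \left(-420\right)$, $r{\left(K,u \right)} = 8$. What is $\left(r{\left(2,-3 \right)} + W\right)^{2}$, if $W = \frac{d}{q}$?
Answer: $\frac{104976}{529} \approx 198.44$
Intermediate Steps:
$d = 420$
$q = 69$ ($q = 60 + 9 = 69$)
$W = \frac{140}{23}$ ($W = \frac{420}{69} = 420 \cdot \frac{1}{69} = \frac{140}{23} \approx 6.087$)
$\left(r{\left(2,-3 \right)} + W\right)^{2} = \left(8 + \frac{140}{23}\right)^{2} = \left(\frac{324}{23}\right)^{2} = \frac{104976}{529}$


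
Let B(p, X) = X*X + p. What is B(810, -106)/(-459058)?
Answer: -6023/229529 ≈ -0.026241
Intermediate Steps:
B(p, X) = p + X**2 (B(p, X) = X**2 + p = p + X**2)
B(810, -106)/(-459058) = (810 + (-106)**2)/(-459058) = (810 + 11236)*(-1/459058) = 12046*(-1/459058) = -6023/229529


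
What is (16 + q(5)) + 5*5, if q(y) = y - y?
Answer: 41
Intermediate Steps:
q(y) = 0
(16 + q(5)) + 5*5 = (16 + 0) + 5*5 = 16 + 25 = 41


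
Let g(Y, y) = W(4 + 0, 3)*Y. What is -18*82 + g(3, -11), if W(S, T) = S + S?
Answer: -1452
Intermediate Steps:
W(S, T) = 2*S
g(Y, y) = 8*Y (g(Y, y) = (2*(4 + 0))*Y = (2*4)*Y = 8*Y)
-18*82 + g(3, -11) = -18*82 + 8*3 = -1476 + 24 = -1452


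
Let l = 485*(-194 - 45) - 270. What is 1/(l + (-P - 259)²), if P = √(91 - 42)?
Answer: -1/45429 ≈ -2.2012e-5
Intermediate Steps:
P = 7 (P = √49 = 7)
l = -116185 (l = 485*(-239) - 270 = -115915 - 270 = -116185)
1/(l + (-P - 259)²) = 1/(-116185 + (-1*7 - 259)²) = 1/(-116185 + (-7 - 259)²) = 1/(-116185 + (-266)²) = 1/(-116185 + 70756) = 1/(-45429) = -1/45429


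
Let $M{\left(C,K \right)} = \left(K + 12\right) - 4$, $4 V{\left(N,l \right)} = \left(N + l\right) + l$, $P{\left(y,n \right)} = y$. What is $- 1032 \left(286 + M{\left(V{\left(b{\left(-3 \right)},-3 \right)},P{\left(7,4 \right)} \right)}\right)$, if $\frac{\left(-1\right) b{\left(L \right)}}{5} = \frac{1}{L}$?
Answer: $-310632$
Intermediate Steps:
$b{\left(L \right)} = - \frac{5}{L}$
$V{\left(N,l \right)} = \frac{l}{2} + \frac{N}{4}$ ($V{\left(N,l \right)} = \frac{\left(N + l\right) + l}{4} = \frac{N + 2 l}{4} = \frac{l}{2} + \frac{N}{4}$)
$M{\left(C,K \right)} = 8 + K$ ($M{\left(C,K \right)} = \left(12 + K\right) - 4 = 8 + K$)
$- 1032 \left(286 + M{\left(V{\left(b{\left(-3 \right)},-3 \right)},P{\left(7,4 \right)} \right)}\right) = - 1032 \left(286 + \left(8 + 7\right)\right) = - 1032 \left(286 + 15\right) = \left(-1032\right) 301 = -310632$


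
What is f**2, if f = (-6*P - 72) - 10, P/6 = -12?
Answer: 122500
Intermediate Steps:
P = -72 (P = 6*(-12) = -72)
f = 350 (f = (-6*(-72) - 72) - 10 = (432 - 72) - 10 = 360 - 10 = 350)
f**2 = 350**2 = 122500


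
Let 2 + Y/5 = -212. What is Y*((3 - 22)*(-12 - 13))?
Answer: -508250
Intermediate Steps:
Y = -1070 (Y = -10 + 5*(-212) = -10 - 1060 = -1070)
Y*((3 - 22)*(-12 - 13)) = -1070*(3 - 22)*(-12 - 13) = -(-20330)*(-25) = -1070*475 = -508250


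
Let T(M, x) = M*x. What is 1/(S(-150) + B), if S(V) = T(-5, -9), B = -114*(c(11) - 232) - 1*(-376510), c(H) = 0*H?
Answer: 1/403003 ≈ 2.4814e-6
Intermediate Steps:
c(H) = 0
B = 402958 (B = -114*(0 - 232) - 1*(-376510) = -114*(-232) + 376510 = 26448 + 376510 = 402958)
S(V) = 45 (S(V) = -5*(-9) = 45)
1/(S(-150) + B) = 1/(45 + 402958) = 1/403003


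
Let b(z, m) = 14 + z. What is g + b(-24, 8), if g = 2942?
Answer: 2932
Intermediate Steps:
g + b(-24, 8) = 2942 + (14 - 24) = 2942 - 10 = 2932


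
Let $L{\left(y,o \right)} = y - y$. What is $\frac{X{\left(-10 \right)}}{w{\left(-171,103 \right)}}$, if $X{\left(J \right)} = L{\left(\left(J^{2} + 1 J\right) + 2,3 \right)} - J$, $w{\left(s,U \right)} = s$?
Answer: $- \frac{10}{171} \approx -0.05848$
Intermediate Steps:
$L{\left(y,o \right)} = 0$
$X{\left(J \right)} = - J$ ($X{\left(J \right)} = 0 - J = - J$)
$\frac{X{\left(-10 \right)}}{w{\left(-171,103 \right)}} = \frac{\left(-1\right) \left(-10\right)}{-171} = 10 \left(- \frac{1}{171}\right) = - \frac{10}{171}$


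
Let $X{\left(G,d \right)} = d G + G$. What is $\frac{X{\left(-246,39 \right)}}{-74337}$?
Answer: $\frac{3280}{24779} \approx 0.13237$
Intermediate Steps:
$X{\left(G,d \right)} = G + G d$ ($X{\left(G,d \right)} = G d + G = G + G d$)
$\frac{X{\left(-246,39 \right)}}{-74337} = \frac{\left(-246\right) \left(1 + 39\right)}{-74337} = \left(-246\right) 40 \left(- \frac{1}{74337}\right) = \left(-9840\right) \left(- \frac{1}{74337}\right) = \frac{3280}{24779}$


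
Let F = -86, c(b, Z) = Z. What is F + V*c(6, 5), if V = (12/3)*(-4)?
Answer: -166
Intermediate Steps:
V = -16 (V = (12*(⅓))*(-4) = 4*(-4) = -16)
F + V*c(6, 5) = -86 - 16*5 = -86 - 80 = -166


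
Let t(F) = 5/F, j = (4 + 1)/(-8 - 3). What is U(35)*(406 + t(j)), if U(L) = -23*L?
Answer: -317975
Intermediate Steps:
j = -5/11 (j = 5/(-11) = 5*(-1/11) = -5/11 ≈ -0.45455)
U(35)*(406 + t(j)) = (-23*35)*(406 + 5/(-5/11)) = -805*(406 + 5*(-11/5)) = -805*(406 - 11) = -805*395 = -317975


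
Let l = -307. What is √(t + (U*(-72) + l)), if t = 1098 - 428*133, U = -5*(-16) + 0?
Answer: 69*I*√13 ≈ 248.78*I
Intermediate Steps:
U = 80 (U = 80 + 0 = 80)
t = -55826 (t = 1098 - 56924 = -55826)
√(t + (U*(-72) + l)) = √(-55826 + (80*(-72) - 307)) = √(-55826 + (-5760 - 307)) = √(-55826 - 6067) = √(-61893) = 69*I*√13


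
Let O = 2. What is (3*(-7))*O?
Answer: -42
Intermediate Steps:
(3*(-7))*O = (3*(-7))*2 = -21*2 = -42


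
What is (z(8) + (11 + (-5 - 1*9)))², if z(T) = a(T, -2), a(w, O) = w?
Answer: 25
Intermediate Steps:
z(T) = T
(z(8) + (11 + (-5 - 1*9)))² = (8 + (11 + (-5 - 1*9)))² = (8 + (11 + (-5 - 9)))² = (8 + (11 - 14))² = (8 - 3)² = 5² = 25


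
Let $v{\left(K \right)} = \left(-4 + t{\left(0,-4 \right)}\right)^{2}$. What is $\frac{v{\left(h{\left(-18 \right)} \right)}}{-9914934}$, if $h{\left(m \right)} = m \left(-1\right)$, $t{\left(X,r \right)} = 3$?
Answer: $- \frac{1}{9914934} \approx -1.0086 \cdot 10^{-7}$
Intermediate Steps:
$h{\left(m \right)} = - m$
$v{\left(K \right)} = 1$ ($v{\left(K \right)} = \left(-4 + 3\right)^{2} = \left(-1\right)^{2} = 1$)
$\frac{v{\left(h{\left(-18 \right)} \right)}}{-9914934} = 1 \frac{1}{-9914934} = 1 \left(- \frac{1}{9914934}\right) = - \frac{1}{9914934}$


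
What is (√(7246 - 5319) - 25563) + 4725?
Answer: -20838 + √1927 ≈ -20794.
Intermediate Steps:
(√(7246 - 5319) - 25563) + 4725 = (√1927 - 25563) + 4725 = (-25563 + √1927) + 4725 = -20838 + √1927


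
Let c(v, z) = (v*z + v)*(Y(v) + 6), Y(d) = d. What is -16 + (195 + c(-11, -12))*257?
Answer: -105386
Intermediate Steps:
c(v, z) = (6 + v)*(v + v*z) (c(v, z) = (v*z + v)*(v + 6) = (v + v*z)*(6 + v) = (6 + v)*(v + v*z))
-16 + (195 + c(-11, -12))*257 = -16 + (195 - 11*(6 - 11 + 6*(-12) - 11*(-12)))*257 = -16 + (195 - 11*(6 - 11 - 72 + 132))*257 = -16 + (195 - 11*55)*257 = -16 + (195 - 605)*257 = -16 - 410*257 = -16 - 105370 = -105386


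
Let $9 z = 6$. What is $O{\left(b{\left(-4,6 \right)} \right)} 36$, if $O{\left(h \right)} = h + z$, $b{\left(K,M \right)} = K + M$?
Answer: $96$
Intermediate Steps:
$z = \frac{2}{3}$ ($z = \frac{1}{9} \cdot 6 = \frac{2}{3} \approx 0.66667$)
$O{\left(h \right)} = \frac{2}{3} + h$ ($O{\left(h \right)} = h + \frac{2}{3} = \frac{2}{3} + h$)
$O{\left(b{\left(-4,6 \right)} \right)} 36 = \left(\frac{2}{3} + \left(-4 + 6\right)\right) 36 = \left(\frac{2}{3} + 2\right) 36 = \frac{8}{3} \cdot 36 = 96$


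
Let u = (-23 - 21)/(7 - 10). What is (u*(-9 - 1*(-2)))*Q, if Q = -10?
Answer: 3080/3 ≈ 1026.7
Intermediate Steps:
u = 44/3 (u = -44/(-3) = -44*(-⅓) = 44/3 ≈ 14.667)
(u*(-9 - 1*(-2)))*Q = (44*(-9 - 1*(-2))/3)*(-10) = (44*(-9 + 2)/3)*(-10) = ((44/3)*(-7))*(-10) = -308/3*(-10) = 3080/3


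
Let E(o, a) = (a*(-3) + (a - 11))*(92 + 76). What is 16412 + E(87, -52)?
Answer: 32036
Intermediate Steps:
E(o, a) = -1848 - 336*a (E(o, a) = (-3*a + (-11 + a))*168 = (-11 - 2*a)*168 = -1848 - 336*a)
16412 + E(87, -52) = 16412 + (-1848 - 336*(-52)) = 16412 + (-1848 + 17472) = 16412 + 15624 = 32036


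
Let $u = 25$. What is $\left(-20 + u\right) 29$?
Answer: $145$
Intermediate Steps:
$\left(-20 + u\right) 29 = \left(-20 + 25\right) 29 = 5 \cdot 29 = 145$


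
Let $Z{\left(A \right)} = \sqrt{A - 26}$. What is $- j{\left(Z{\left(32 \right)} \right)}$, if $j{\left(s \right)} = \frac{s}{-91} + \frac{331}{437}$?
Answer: $- \frac{331}{437} + \frac{\sqrt{6}}{91} \approx -0.73052$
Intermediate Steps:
$Z{\left(A \right)} = \sqrt{-26 + A}$
$j{\left(s \right)} = \frac{331}{437} - \frac{s}{91}$ ($j{\left(s \right)} = s \left(- \frac{1}{91}\right) + 331 \cdot \frac{1}{437} = - \frac{s}{91} + \frac{331}{437} = \frac{331}{437} - \frac{s}{91}$)
$- j{\left(Z{\left(32 \right)} \right)} = - (\frac{331}{437} - \frac{\sqrt{-26 + 32}}{91}) = - (\frac{331}{437} - \frac{\sqrt{6}}{91}) = - \frac{331}{437} + \frac{\sqrt{6}}{91}$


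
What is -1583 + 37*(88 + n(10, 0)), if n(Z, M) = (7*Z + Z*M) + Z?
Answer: 4633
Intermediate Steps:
n(Z, M) = 8*Z + M*Z (n(Z, M) = (7*Z + M*Z) + Z = 8*Z + M*Z)
-1583 + 37*(88 + n(10, 0)) = -1583 + 37*(88 + 10*(8 + 0)) = -1583 + 37*(88 + 10*8) = -1583 + 37*(88 + 80) = -1583 + 37*168 = -1583 + 6216 = 4633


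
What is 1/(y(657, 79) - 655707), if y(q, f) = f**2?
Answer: -1/649466 ≈ -1.5397e-6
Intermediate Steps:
1/(y(657, 79) - 655707) = 1/(79**2 - 655707) = 1/(6241 - 655707) = 1/(-649466) = -1/649466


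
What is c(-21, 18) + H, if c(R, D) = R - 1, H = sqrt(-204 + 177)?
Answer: -22 + 3*I*sqrt(3) ≈ -22.0 + 5.1962*I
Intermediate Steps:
H = 3*I*sqrt(3) (H = sqrt(-27) = 3*I*sqrt(3) ≈ 5.1962*I)
c(R, D) = -1 + R
c(-21, 18) + H = (-1 - 21) + 3*I*sqrt(3) = -22 + 3*I*sqrt(3)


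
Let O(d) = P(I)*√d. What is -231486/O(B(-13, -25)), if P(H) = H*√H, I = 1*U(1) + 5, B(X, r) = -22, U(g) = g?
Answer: 38581*I*√33/66 ≈ 3358.0*I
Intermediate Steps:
I = 6 (I = 1*1 + 5 = 1 + 5 = 6)
P(H) = H^(3/2)
O(d) = 6*√6*√d (O(d) = 6^(3/2)*√d = (6*√6)*√d = 6*√6*√d)
-231486/O(B(-13, -25)) = -231486*(-I*√33/396) = -(-38581)*I*√33/66 = 38581*I*√33/66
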